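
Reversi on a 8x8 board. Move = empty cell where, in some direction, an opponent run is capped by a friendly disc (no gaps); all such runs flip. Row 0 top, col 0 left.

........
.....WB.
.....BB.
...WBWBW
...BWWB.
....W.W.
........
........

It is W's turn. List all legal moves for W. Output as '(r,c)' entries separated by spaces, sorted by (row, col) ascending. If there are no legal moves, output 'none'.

Answer: (0,6) (1,7) (2,3) (2,4) (2,7) (3,2) (4,2) (4,7) (5,3) (5,5) (5,7)

Derivation:
(0,5): no bracket -> illegal
(0,6): flips 4 -> legal
(0,7): no bracket -> illegal
(1,4): no bracket -> illegal
(1,7): flips 2 -> legal
(2,3): flips 1 -> legal
(2,4): flips 1 -> legal
(2,7): flips 1 -> legal
(3,2): flips 1 -> legal
(4,2): flips 1 -> legal
(4,7): flips 1 -> legal
(5,2): no bracket -> illegal
(5,3): flips 1 -> legal
(5,5): flips 1 -> legal
(5,7): flips 1 -> legal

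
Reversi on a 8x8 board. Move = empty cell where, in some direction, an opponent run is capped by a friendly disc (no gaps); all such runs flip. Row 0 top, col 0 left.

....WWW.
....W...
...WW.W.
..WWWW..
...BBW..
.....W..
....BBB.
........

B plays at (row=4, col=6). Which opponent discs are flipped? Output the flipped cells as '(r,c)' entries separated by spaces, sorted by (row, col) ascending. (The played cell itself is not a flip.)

Dir NW: opp run (3,5) (2,4), next='.' -> no flip
Dir N: first cell '.' (not opp) -> no flip
Dir NE: first cell '.' (not opp) -> no flip
Dir W: opp run (4,5) capped by B -> flip
Dir E: first cell '.' (not opp) -> no flip
Dir SW: opp run (5,5) capped by B -> flip
Dir S: first cell '.' (not opp) -> no flip
Dir SE: first cell '.' (not opp) -> no flip

Answer: (4,5) (5,5)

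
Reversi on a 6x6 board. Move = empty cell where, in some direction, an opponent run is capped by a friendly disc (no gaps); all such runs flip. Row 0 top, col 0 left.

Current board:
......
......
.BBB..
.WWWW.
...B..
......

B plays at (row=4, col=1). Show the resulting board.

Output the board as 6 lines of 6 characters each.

Answer: ......
......
.BBB..
.BBWW.
.B.B..
......

Derivation:
Place B at (4,1); scan 8 dirs for brackets.
Dir NW: first cell '.' (not opp) -> no flip
Dir N: opp run (3,1) capped by B -> flip
Dir NE: opp run (3,2) capped by B -> flip
Dir W: first cell '.' (not opp) -> no flip
Dir E: first cell '.' (not opp) -> no flip
Dir SW: first cell '.' (not opp) -> no flip
Dir S: first cell '.' (not opp) -> no flip
Dir SE: first cell '.' (not opp) -> no flip
All flips: (3,1) (3,2)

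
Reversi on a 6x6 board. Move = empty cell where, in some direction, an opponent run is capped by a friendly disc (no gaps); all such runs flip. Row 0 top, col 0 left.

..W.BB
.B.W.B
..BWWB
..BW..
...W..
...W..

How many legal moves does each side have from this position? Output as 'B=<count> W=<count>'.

Answer: B=5 W=5

Derivation:
-- B to move --
(0,1): no bracket -> illegal
(0,3): no bracket -> illegal
(1,2): no bracket -> illegal
(1,4): flips 1 -> legal
(3,4): flips 1 -> legal
(3,5): no bracket -> illegal
(4,2): flips 2 -> legal
(4,4): flips 1 -> legal
(5,2): no bracket -> illegal
(5,4): flips 1 -> legal
B mobility = 5
-- W to move --
(0,0): flips 2 -> legal
(0,1): no bracket -> illegal
(0,3): no bracket -> illegal
(1,0): no bracket -> illegal
(1,2): no bracket -> illegal
(1,4): no bracket -> illegal
(2,0): flips 1 -> legal
(2,1): flips 2 -> legal
(3,1): flips 2 -> legal
(3,4): no bracket -> illegal
(3,5): no bracket -> illegal
(4,1): flips 1 -> legal
(4,2): no bracket -> illegal
W mobility = 5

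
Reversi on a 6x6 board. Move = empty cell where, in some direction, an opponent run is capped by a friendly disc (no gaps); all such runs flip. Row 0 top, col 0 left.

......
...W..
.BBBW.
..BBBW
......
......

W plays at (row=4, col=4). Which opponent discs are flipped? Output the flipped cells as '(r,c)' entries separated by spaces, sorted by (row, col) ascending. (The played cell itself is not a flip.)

Dir NW: opp run (3,3) (2,2), next='.' -> no flip
Dir N: opp run (3,4) capped by W -> flip
Dir NE: first cell 'W' (not opp) -> no flip
Dir W: first cell '.' (not opp) -> no flip
Dir E: first cell '.' (not opp) -> no flip
Dir SW: first cell '.' (not opp) -> no flip
Dir S: first cell '.' (not opp) -> no flip
Dir SE: first cell '.' (not opp) -> no flip

Answer: (3,4)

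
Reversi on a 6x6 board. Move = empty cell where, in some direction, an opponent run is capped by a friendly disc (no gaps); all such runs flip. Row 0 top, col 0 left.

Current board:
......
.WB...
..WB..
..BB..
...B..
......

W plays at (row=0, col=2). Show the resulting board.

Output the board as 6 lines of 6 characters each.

Place W at (0,2); scan 8 dirs for brackets.
Dir NW: edge -> no flip
Dir N: edge -> no flip
Dir NE: edge -> no flip
Dir W: first cell '.' (not opp) -> no flip
Dir E: first cell '.' (not opp) -> no flip
Dir SW: first cell 'W' (not opp) -> no flip
Dir S: opp run (1,2) capped by W -> flip
Dir SE: first cell '.' (not opp) -> no flip
All flips: (1,2)

Answer: ..W...
.WW...
..WB..
..BB..
...B..
......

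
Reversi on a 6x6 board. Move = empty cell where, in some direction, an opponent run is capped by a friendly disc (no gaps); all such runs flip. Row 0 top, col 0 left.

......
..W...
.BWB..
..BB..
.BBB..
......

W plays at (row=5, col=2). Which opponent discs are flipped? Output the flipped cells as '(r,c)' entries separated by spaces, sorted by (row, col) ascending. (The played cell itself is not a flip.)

Answer: (3,2) (4,2)

Derivation:
Dir NW: opp run (4,1), next='.' -> no flip
Dir N: opp run (4,2) (3,2) capped by W -> flip
Dir NE: opp run (4,3), next='.' -> no flip
Dir W: first cell '.' (not opp) -> no flip
Dir E: first cell '.' (not opp) -> no flip
Dir SW: edge -> no flip
Dir S: edge -> no flip
Dir SE: edge -> no flip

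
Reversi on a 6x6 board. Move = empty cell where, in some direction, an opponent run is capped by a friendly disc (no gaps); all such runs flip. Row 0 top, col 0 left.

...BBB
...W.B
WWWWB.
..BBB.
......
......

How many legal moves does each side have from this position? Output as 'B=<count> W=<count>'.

Answer: B=6 W=7

Derivation:
-- B to move --
(0,2): flips 1 -> legal
(1,0): flips 1 -> legal
(1,1): flips 1 -> legal
(1,2): flips 2 -> legal
(1,4): flips 1 -> legal
(3,0): no bracket -> illegal
(3,1): flips 2 -> legal
B mobility = 6
-- W to move --
(0,2): no bracket -> illegal
(1,2): no bracket -> illegal
(1,4): no bracket -> illegal
(2,5): flips 1 -> legal
(3,1): no bracket -> illegal
(3,5): flips 1 -> legal
(4,1): flips 1 -> legal
(4,2): flips 1 -> legal
(4,3): flips 2 -> legal
(4,4): flips 1 -> legal
(4,5): flips 1 -> legal
W mobility = 7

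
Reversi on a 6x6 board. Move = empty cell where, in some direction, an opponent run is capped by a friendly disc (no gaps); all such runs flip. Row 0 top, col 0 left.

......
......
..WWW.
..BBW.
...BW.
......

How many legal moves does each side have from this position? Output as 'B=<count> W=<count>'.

-- B to move --
(1,1): flips 1 -> legal
(1,2): flips 1 -> legal
(1,3): flips 1 -> legal
(1,4): flips 1 -> legal
(1,5): flips 1 -> legal
(2,1): no bracket -> illegal
(2,5): flips 1 -> legal
(3,1): no bracket -> illegal
(3,5): flips 1 -> legal
(4,5): flips 1 -> legal
(5,3): no bracket -> illegal
(5,4): no bracket -> illegal
(5,5): flips 1 -> legal
B mobility = 9
-- W to move --
(2,1): no bracket -> illegal
(3,1): flips 2 -> legal
(4,1): flips 1 -> legal
(4,2): flips 3 -> legal
(5,2): flips 1 -> legal
(5,3): flips 2 -> legal
(5,4): no bracket -> illegal
W mobility = 5

Answer: B=9 W=5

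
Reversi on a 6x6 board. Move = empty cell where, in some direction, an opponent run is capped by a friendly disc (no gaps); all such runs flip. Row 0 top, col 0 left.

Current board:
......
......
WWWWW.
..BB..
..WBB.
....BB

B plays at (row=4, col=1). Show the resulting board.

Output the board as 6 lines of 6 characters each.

Place B at (4,1); scan 8 dirs for brackets.
Dir NW: first cell '.' (not opp) -> no flip
Dir N: first cell '.' (not opp) -> no flip
Dir NE: first cell 'B' (not opp) -> no flip
Dir W: first cell '.' (not opp) -> no flip
Dir E: opp run (4,2) capped by B -> flip
Dir SW: first cell '.' (not opp) -> no flip
Dir S: first cell '.' (not opp) -> no flip
Dir SE: first cell '.' (not opp) -> no flip
All flips: (4,2)

Answer: ......
......
WWWWW.
..BB..
.BBBB.
....BB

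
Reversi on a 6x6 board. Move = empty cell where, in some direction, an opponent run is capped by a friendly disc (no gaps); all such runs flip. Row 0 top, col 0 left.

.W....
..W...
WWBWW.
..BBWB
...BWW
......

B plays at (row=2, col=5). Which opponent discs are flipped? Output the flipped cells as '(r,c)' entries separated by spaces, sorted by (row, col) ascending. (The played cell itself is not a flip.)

Dir NW: first cell '.' (not opp) -> no flip
Dir N: first cell '.' (not opp) -> no flip
Dir NE: edge -> no flip
Dir W: opp run (2,4) (2,3) capped by B -> flip
Dir E: edge -> no flip
Dir SW: opp run (3,4) capped by B -> flip
Dir S: first cell 'B' (not opp) -> no flip
Dir SE: edge -> no flip

Answer: (2,3) (2,4) (3,4)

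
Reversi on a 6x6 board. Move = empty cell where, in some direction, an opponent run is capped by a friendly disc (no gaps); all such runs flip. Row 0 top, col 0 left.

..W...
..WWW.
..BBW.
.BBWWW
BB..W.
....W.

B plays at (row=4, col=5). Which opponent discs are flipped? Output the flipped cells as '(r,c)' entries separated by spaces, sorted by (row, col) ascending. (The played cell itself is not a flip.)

Dir NW: opp run (3,4) capped by B -> flip
Dir N: opp run (3,5), next='.' -> no flip
Dir NE: edge -> no flip
Dir W: opp run (4,4), next='.' -> no flip
Dir E: edge -> no flip
Dir SW: opp run (5,4), next=edge -> no flip
Dir S: first cell '.' (not opp) -> no flip
Dir SE: edge -> no flip

Answer: (3,4)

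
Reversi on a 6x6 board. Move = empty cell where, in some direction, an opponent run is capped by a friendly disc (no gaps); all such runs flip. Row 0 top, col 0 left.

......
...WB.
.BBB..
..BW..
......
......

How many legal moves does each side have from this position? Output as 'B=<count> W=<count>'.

-- B to move --
(0,2): no bracket -> illegal
(0,3): flips 1 -> legal
(0,4): flips 1 -> legal
(1,2): flips 1 -> legal
(2,4): no bracket -> illegal
(3,4): flips 1 -> legal
(4,2): no bracket -> illegal
(4,3): flips 1 -> legal
(4,4): flips 1 -> legal
B mobility = 6
-- W to move --
(0,3): no bracket -> illegal
(0,4): no bracket -> illegal
(0,5): no bracket -> illegal
(1,0): no bracket -> illegal
(1,1): flips 1 -> legal
(1,2): no bracket -> illegal
(1,5): flips 1 -> legal
(2,0): no bracket -> illegal
(2,4): no bracket -> illegal
(2,5): no bracket -> illegal
(3,0): no bracket -> illegal
(3,1): flips 2 -> legal
(3,4): no bracket -> illegal
(4,1): no bracket -> illegal
(4,2): no bracket -> illegal
(4,3): no bracket -> illegal
W mobility = 3

Answer: B=6 W=3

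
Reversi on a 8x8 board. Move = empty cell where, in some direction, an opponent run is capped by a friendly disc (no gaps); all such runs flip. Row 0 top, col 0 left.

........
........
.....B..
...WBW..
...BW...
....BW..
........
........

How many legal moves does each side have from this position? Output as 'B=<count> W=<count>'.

-- B to move --
(2,2): no bracket -> illegal
(2,3): flips 1 -> legal
(2,4): no bracket -> illegal
(2,6): no bracket -> illegal
(3,2): flips 1 -> legal
(3,6): flips 1 -> legal
(4,2): no bracket -> illegal
(4,5): flips 2 -> legal
(4,6): no bracket -> illegal
(5,3): no bracket -> illegal
(5,6): flips 1 -> legal
(6,4): no bracket -> illegal
(6,5): no bracket -> illegal
(6,6): no bracket -> illegal
B mobility = 5
-- W to move --
(1,4): no bracket -> illegal
(1,5): flips 1 -> legal
(1,6): no bracket -> illegal
(2,3): no bracket -> illegal
(2,4): flips 1 -> legal
(2,6): no bracket -> illegal
(3,2): no bracket -> illegal
(3,6): no bracket -> illegal
(4,2): flips 1 -> legal
(4,5): no bracket -> illegal
(5,2): no bracket -> illegal
(5,3): flips 2 -> legal
(6,3): no bracket -> illegal
(6,4): flips 1 -> legal
(6,5): no bracket -> illegal
W mobility = 5

Answer: B=5 W=5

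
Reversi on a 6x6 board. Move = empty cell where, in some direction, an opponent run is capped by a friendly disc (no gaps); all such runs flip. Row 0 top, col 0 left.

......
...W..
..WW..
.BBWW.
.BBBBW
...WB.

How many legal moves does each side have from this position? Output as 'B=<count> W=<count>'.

Answer: B=9 W=8

Derivation:
-- B to move --
(0,2): no bracket -> illegal
(0,3): flips 3 -> legal
(0,4): flips 2 -> legal
(1,1): flips 2 -> legal
(1,2): flips 1 -> legal
(1,4): flips 1 -> legal
(2,1): no bracket -> illegal
(2,4): flips 2 -> legal
(2,5): flips 1 -> legal
(3,5): flips 2 -> legal
(5,2): flips 1 -> legal
(5,5): no bracket -> illegal
B mobility = 9
-- W to move --
(2,0): flips 2 -> legal
(2,1): no bracket -> illegal
(3,0): flips 2 -> legal
(3,5): flips 1 -> legal
(4,0): flips 5 -> legal
(5,0): flips 2 -> legal
(5,1): flips 1 -> legal
(5,2): flips 3 -> legal
(5,5): flips 2 -> legal
W mobility = 8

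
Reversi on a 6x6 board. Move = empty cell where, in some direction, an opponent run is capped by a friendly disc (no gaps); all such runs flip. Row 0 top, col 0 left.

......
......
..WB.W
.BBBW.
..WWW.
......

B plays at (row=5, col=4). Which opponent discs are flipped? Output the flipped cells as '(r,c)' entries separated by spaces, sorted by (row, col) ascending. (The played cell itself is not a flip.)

Answer: (4,3)

Derivation:
Dir NW: opp run (4,3) capped by B -> flip
Dir N: opp run (4,4) (3,4), next='.' -> no flip
Dir NE: first cell '.' (not opp) -> no flip
Dir W: first cell '.' (not opp) -> no flip
Dir E: first cell '.' (not opp) -> no flip
Dir SW: edge -> no flip
Dir S: edge -> no flip
Dir SE: edge -> no flip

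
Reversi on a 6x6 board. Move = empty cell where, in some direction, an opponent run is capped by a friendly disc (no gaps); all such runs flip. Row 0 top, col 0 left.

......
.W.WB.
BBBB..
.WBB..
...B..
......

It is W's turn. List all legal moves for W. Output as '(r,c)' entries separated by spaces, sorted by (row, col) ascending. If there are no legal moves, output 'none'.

Answer: (1,5) (3,4) (4,4) (5,3)

Derivation:
(0,3): no bracket -> illegal
(0,4): no bracket -> illegal
(0,5): no bracket -> illegal
(1,0): no bracket -> illegal
(1,2): no bracket -> illegal
(1,5): flips 1 -> legal
(2,4): no bracket -> illegal
(2,5): no bracket -> illegal
(3,0): no bracket -> illegal
(3,4): flips 2 -> legal
(4,1): no bracket -> illegal
(4,2): no bracket -> illegal
(4,4): flips 2 -> legal
(5,2): no bracket -> illegal
(5,3): flips 3 -> legal
(5,4): no bracket -> illegal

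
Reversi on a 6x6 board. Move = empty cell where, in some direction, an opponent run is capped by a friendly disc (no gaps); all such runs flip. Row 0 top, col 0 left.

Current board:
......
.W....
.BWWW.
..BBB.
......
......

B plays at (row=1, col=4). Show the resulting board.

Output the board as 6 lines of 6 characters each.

Answer: ......
.W..B.
.BWBB.
..BBB.
......
......

Derivation:
Place B at (1,4); scan 8 dirs for brackets.
Dir NW: first cell '.' (not opp) -> no flip
Dir N: first cell '.' (not opp) -> no flip
Dir NE: first cell '.' (not opp) -> no flip
Dir W: first cell '.' (not opp) -> no flip
Dir E: first cell '.' (not opp) -> no flip
Dir SW: opp run (2,3) capped by B -> flip
Dir S: opp run (2,4) capped by B -> flip
Dir SE: first cell '.' (not opp) -> no flip
All flips: (2,3) (2,4)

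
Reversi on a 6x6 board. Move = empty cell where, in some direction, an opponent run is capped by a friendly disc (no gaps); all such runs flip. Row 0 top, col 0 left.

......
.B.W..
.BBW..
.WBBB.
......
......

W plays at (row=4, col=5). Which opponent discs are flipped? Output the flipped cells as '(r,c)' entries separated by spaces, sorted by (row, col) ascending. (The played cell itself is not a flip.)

Answer: (3,4)

Derivation:
Dir NW: opp run (3,4) capped by W -> flip
Dir N: first cell '.' (not opp) -> no flip
Dir NE: edge -> no flip
Dir W: first cell '.' (not opp) -> no flip
Dir E: edge -> no flip
Dir SW: first cell '.' (not opp) -> no flip
Dir S: first cell '.' (not opp) -> no flip
Dir SE: edge -> no flip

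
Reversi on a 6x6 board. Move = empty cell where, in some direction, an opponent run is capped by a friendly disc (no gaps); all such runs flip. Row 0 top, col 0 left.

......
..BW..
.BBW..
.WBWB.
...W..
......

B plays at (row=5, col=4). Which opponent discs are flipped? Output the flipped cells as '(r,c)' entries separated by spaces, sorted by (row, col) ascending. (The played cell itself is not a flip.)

Answer: (4,3)

Derivation:
Dir NW: opp run (4,3) capped by B -> flip
Dir N: first cell '.' (not opp) -> no flip
Dir NE: first cell '.' (not opp) -> no flip
Dir W: first cell '.' (not opp) -> no flip
Dir E: first cell '.' (not opp) -> no flip
Dir SW: edge -> no flip
Dir S: edge -> no flip
Dir SE: edge -> no flip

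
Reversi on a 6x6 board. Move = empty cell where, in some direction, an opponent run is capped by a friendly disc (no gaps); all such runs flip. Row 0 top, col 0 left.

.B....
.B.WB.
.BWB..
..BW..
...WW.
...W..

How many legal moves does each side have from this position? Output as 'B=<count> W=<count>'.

Answer: B=5 W=7

Derivation:
-- B to move --
(0,2): no bracket -> illegal
(0,3): flips 1 -> legal
(0,4): no bracket -> illegal
(1,2): flips 2 -> legal
(2,4): no bracket -> illegal
(3,1): no bracket -> illegal
(3,4): flips 1 -> legal
(3,5): no bracket -> illegal
(4,2): no bracket -> illegal
(4,5): no bracket -> illegal
(5,2): no bracket -> illegal
(5,4): flips 1 -> legal
(5,5): flips 3 -> legal
B mobility = 5
-- W to move --
(0,0): flips 1 -> legal
(0,2): no bracket -> illegal
(0,3): no bracket -> illegal
(0,4): no bracket -> illegal
(0,5): no bracket -> illegal
(1,0): flips 2 -> legal
(1,2): no bracket -> illegal
(1,5): flips 1 -> legal
(2,0): flips 1 -> legal
(2,4): flips 1 -> legal
(2,5): no bracket -> illegal
(3,0): no bracket -> illegal
(3,1): flips 1 -> legal
(3,4): no bracket -> illegal
(4,1): no bracket -> illegal
(4,2): flips 1 -> legal
W mobility = 7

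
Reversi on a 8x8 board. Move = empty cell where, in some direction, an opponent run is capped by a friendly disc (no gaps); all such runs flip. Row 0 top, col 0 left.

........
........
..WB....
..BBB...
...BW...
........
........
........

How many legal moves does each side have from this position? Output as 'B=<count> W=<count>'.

-- B to move --
(1,1): flips 1 -> legal
(1,2): flips 1 -> legal
(1,3): no bracket -> illegal
(2,1): flips 1 -> legal
(3,1): no bracket -> illegal
(3,5): no bracket -> illegal
(4,5): flips 1 -> legal
(5,3): no bracket -> illegal
(5,4): flips 1 -> legal
(5,5): flips 1 -> legal
B mobility = 6
-- W to move --
(1,2): no bracket -> illegal
(1,3): no bracket -> illegal
(1,4): no bracket -> illegal
(2,1): no bracket -> illegal
(2,4): flips 2 -> legal
(2,5): no bracket -> illegal
(3,1): no bracket -> illegal
(3,5): no bracket -> illegal
(4,1): no bracket -> illegal
(4,2): flips 2 -> legal
(4,5): no bracket -> illegal
(5,2): no bracket -> illegal
(5,3): no bracket -> illegal
(5,4): no bracket -> illegal
W mobility = 2

Answer: B=6 W=2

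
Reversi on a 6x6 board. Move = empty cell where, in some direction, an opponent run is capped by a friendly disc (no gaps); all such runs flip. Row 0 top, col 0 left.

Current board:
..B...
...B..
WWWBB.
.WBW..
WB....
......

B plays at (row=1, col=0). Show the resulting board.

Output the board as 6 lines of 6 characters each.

Answer: ..B...
B..B..
WBWBB.
.WBW..
WB....
......

Derivation:
Place B at (1,0); scan 8 dirs for brackets.
Dir NW: edge -> no flip
Dir N: first cell '.' (not opp) -> no flip
Dir NE: first cell '.' (not opp) -> no flip
Dir W: edge -> no flip
Dir E: first cell '.' (not opp) -> no flip
Dir SW: edge -> no flip
Dir S: opp run (2,0), next='.' -> no flip
Dir SE: opp run (2,1) capped by B -> flip
All flips: (2,1)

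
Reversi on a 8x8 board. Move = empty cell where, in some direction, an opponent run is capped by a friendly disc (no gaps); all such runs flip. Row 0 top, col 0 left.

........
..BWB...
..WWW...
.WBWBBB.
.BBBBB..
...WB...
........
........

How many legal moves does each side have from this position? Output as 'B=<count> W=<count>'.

-- B to move --
(0,2): flips 2 -> legal
(0,3): flips 3 -> legal
(0,4): no bracket -> illegal
(1,1): flips 2 -> legal
(1,5): flips 2 -> legal
(2,0): flips 1 -> legal
(2,1): flips 1 -> legal
(2,5): no bracket -> illegal
(3,0): flips 1 -> legal
(4,0): no bracket -> illegal
(5,2): flips 1 -> legal
(6,2): flips 1 -> legal
(6,3): flips 1 -> legal
(6,4): flips 1 -> legal
B mobility = 11
-- W to move --
(0,1): flips 1 -> legal
(0,2): flips 1 -> legal
(0,3): no bracket -> illegal
(0,4): flips 1 -> legal
(0,5): flips 1 -> legal
(1,1): flips 1 -> legal
(1,5): flips 1 -> legal
(2,1): no bracket -> illegal
(2,5): no bracket -> illegal
(2,6): flips 2 -> legal
(2,7): no bracket -> illegal
(3,0): no bracket -> illegal
(3,7): flips 3 -> legal
(4,0): no bracket -> illegal
(4,6): flips 1 -> legal
(4,7): no bracket -> illegal
(5,0): flips 2 -> legal
(5,1): flips 2 -> legal
(5,2): flips 2 -> legal
(5,5): flips 2 -> legal
(5,6): flips 2 -> legal
(6,3): no bracket -> illegal
(6,4): flips 3 -> legal
(6,5): no bracket -> illegal
W mobility = 15

Answer: B=11 W=15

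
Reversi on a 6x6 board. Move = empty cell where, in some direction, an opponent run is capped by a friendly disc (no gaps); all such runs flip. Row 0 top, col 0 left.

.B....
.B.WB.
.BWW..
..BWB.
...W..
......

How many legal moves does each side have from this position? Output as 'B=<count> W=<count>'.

Answer: B=5 W=11

Derivation:
-- B to move --
(0,2): no bracket -> illegal
(0,3): no bracket -> illegal
(0,4): no bracket -> illegal
(1,2): flips 3 -> legal
(2,4): flips 2 -> legal
(3,1): no bracket -> illegal
(4,2): no bracket -> illegal
(4,4): flips 2 -> legal
(5,2): flips 1 -> legal
(5,3): no bracket -> illegal
(5,4): flips 1 -> legal
B mobility = 5
-- W to move --
(0,0): flips 1 -> legal
(0,2): no bracket -> illegal
(0,3): no bracket -> illegal
(0,4): no bracket -> illegal
(0,5): flips 1 -> legal
(1,0): flips 2 -> legal
(1,2): no bracket -> illegal
(1,5): flips 1 -> legal
(2,0): flips 1 -> legal
(2,4): no bracket -> illegal
(2,5): flips 1 -> legal
(3,0): no bracket -> illegal
(3,1): flips 1 -> legal
(3,5): flips 1 -> legal
(4,1): flips 1 -> legal
(4,2): flips 1 -> legal
(4,4): no bracket -> illegal
(4,5): flips 1 -> legal
W mobility = 11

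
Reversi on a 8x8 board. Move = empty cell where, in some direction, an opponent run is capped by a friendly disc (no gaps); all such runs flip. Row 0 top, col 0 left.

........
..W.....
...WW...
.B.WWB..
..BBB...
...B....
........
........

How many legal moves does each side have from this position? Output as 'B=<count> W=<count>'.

-- B to move --
(0,1): no bracket -> illegal
(0,2): no bracket -> illegal
(0,3): no bracket -> illegal
(1,1): no bracket -> illegal
(1,3): flips 3 -> legal
(1,4): flips 2 -> legal
(1,5): flips 2 -> legal
(2,1): no bracket -> illegal
(2,2): flips 1 -> legal
(2,5): flips 1 -> legal
(3,2): flips 2 -> legal
(4,5): no bracket -> illegal
B mobility = 6
-- W to move --
(2,0): no bracket -> illegal
(2,1): no bracket -> illegal
(2,2): no bracket -> illegal
(2,5): no bracket -> illegal
(2,6): no bracket -> illegal
(3,0): no bracket -> illegal
(3,2): no bracket -> illegal
(3,6): flips 1 -> legal
(4,0): no bracket -> illegal
(4,1): no bracket -> illegal
(4,5): no bracket -> illegal
(4,6): flips 1 -> legal
(5,1): flips 1 -> legal
(5,2): flips 1 -> legal
(5,4): flips 1 -> legal
(5,5): flips 1 -> legal
(6,2): no bracket -> illegal
(6,3): flips 2 -> legal
(6,4): no bracket -> illegal
W mobility = 7

Answer: B=6 W=7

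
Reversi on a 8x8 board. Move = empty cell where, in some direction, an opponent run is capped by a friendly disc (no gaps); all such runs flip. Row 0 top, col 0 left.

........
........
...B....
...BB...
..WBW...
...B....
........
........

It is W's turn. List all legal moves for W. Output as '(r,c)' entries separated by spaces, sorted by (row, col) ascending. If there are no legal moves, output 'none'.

Answer: (2,2) (2,4) (6,2) (6,4)

Derivation:
(1,2): no bracket -> illegal
(1,3): no bracket -> illegal
(1,4): no bracket -> illegal
(2,2): flips 1 -> legal
(2,4): flips 2 -> legal
(2,5): no bracket -> illegal
(3,2): no bracket -> illegal
(3,5): no bracket -> illegal
(4,5): no bracket -> illegal
(5,2): no bracket -> illegal
(5,4): no bracket -> illegal
(6,2): flips 1 -> legal
(6,3): no bracket -> illegal
(6,4): flips 1 -> legal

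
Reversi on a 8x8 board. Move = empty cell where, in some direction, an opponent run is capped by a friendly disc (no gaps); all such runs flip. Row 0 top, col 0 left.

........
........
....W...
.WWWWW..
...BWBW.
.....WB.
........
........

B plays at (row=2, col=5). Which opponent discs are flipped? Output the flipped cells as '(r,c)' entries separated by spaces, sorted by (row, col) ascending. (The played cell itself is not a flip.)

Dir NW: first cell '.' (not opp) -> no flip
Dir N: first cell '.' (not opp) -> no flip
Dir NE: first cell '.' (not opp) -> no flip
Dir W: opp run (2,4), next='.' -> no flip
Dir E: first cell '.' (not opp) -> no flip
Dir SW: opp run (3,4) capped by B -> flip
Dir S: opp run (3,5) capped by B -> flip
Dir SE: first cell '.' (not opp) -> no flip

Answer: (3,4) (3,5)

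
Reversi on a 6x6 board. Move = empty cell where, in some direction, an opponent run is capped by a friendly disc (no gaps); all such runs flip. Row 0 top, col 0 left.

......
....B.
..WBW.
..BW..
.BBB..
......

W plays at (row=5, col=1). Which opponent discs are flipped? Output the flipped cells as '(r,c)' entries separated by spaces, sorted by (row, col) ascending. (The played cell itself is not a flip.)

Answer: (4,2)

Derivation:
Dir NW: first cell '.' (not opp) -> no flip
Dir N: opp run (4,1), next='.' -> no flip
Dir NE: opp run (4,2) capped by W -> flip
Dir W: first cell '.' (not opp) -> no flip
Dir E: first cell '.' (not opp) -> no flip
Dir SW: edge -> no flip
Dir S: edge -> no flip
Dir SE: edge -> no flip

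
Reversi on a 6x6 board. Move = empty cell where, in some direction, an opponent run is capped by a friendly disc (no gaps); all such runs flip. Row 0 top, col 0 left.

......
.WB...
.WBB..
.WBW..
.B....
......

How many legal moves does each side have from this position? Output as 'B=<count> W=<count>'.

-- B to move --
(0,0): flips 1 -> legal
(0,1): flips 3 -> legal
(0,2): no bracket -> illegal
(1,0): flips 2 -> legal
(2,0): flips 1 -> legal
(2,4): no bracket -> illegal
(3,0): flips 2 -> legal
(3,4): flips 1 -> legal
(4,0): flips 1 -> legal
(4,2): no bracket -> illegal
(4,3): flips 1 -> legal
(4,4): flips 1 -> legal
B mobility = 9
-- W to move --
(0,1): no bracket -> illegal
(0,2): no bracket -> illegal
(0,3): flips 1 -> legal
(1,3): flips 3 -> legal
(1,4): no bracket -> illegal
(2,4): flips 2 -> legal
(3,0): no bracket -> illegal
(3,4): no bracket -> illegal
(4,0): no bracket -> illegal
(4,2): no bracket -> illegal
(4,3): flips 1 -> legal
(5,0): no bracket -> illegal
(5,1): flips 1 -> legal
(5,2): no bracket -> illegal
W mobility = 5

Answer: B=9 W=5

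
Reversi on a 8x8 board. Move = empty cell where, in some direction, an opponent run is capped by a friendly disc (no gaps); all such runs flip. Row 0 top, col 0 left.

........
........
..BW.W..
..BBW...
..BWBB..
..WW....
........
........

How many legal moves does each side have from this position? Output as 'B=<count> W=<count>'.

-- B to move --
(1,2): flips 2 -> legal
(1,3): flips 1 -> legal
(1,4): flips 1 -> legal
(1,5): no bracket -> illegal
(1,6): no bracket -> illegal
(2,4): flips 2 -> legal
(2,6): no bracket -> illegal
(3,5): flips 1 -> legal
(3,6): no bracket -> illegal
(4,1): no bracket -> illegal
(5,1): no bracket -> illegal
(5,4): flips 1 -> legal
(6,1): no bracket -> illegal
(6,2): flips 2 -> legal
(6,3): flips 2 -> legal
(6,4): flips 1 -> legal
B mobility = 9
-- W to move --
(1,1): no bracket -> illegal
(1,2): flips 3 -> legal
(1,3): no bracket -> illegal
(2,1): flips 2 -> legal
(2,4): no bracket -> illegal
(3,1): flips 3 -> legal
(3,5): flips 1 -> legal
(3,6): no bracket -> illegal
(4,1): flips 2 -> legal
(4,6): flips 2 -> legal
(5,1): no bracket -> illegal
(5,4): flips 1 -> legal
(5,5): no bracket -> illegal
(5,6): flips 1 -> legal
W mobility = 8

Answer: B=9 W=8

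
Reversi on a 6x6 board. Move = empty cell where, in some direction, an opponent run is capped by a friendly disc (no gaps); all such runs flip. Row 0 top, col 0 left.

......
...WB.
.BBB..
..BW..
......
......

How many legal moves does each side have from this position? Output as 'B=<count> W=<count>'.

-- B to move --
(0,2): no bracket -> illegal
(0,3): flips 1 -> legal
(0,4): flips 1 -> legal
(1,2): flips 1 -> legal
(2,4): no bracket -> illegal
(3,4): flips 1 -> legal
(4,2): no bracket -> illegal
(4,3): flips 1 -> legal
(4,4): flips 1 -> legal
B mobility = 6
-- W to move --
(0,3): no bracket -> illegal
(0,4): no bracket -> illegal
(0,5): no bracket -> illegal
(1,0): no bracket -> illegal
(1,1): flips 1 -> legal
(1,2): no bracket -> illegal
(1,5): flips 1 -> legal
(2,0): no bracket -> illegal
(2,4): no bracket -> illegal
(2,5): no bracket -> illegal
(3,0): no bracket -> illegal
(3,1): flips 2 -> legal
(3,4): no bracket -> illegal
(4,1): no bracket -> illegal
(4,2): no bracket -> illegal
(4,3): no bracket -> illegal
W mobility = 3

Answer: B=6 W=3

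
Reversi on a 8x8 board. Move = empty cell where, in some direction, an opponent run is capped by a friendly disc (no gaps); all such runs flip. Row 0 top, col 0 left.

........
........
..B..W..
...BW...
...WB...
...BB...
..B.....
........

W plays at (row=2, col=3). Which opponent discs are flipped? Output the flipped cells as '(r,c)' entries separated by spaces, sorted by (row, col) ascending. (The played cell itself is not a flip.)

Answer: (3,3)

Derivation:
Dir NW: first cell '.' (not opp) -> no flip
Dir N: first cell '.' (not opp) -> no flip
Dir NE: first cell '.' (not opp) -> no flip
Dir W: opp run (2,2), next='.' -> no flip
Dir E: first cell '.' (not opp) -> no flip
Dir SW: first cell '.' (not opp) -> no flip
Dir S: opp run (3,3) capped by W -> flip
Dir SE: first cell 'W' (not opp) -> no flip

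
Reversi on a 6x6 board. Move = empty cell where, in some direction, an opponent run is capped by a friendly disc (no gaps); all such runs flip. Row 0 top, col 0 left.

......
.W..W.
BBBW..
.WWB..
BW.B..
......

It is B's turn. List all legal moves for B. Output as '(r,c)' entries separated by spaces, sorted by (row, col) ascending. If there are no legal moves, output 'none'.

Answer: (0,0) (0,1) (0,2) (1,3) (2,4) (3,0) (4,2) (5,1)

Derivation:
(0,0): flips 1 -> legal
(0,1): flips 1 -> legal
(0,2): flips 1 -> legal
(0,3): no bracket -> illegal
(0,4): no bracket -> illegal
(0,5): no bracket -> illegal
(1,0): no bracket -> illegal
(1,2): no bracket -> illegal
(1,3): flips 1 -> legal
(1,5): no bracket -> illegal
(2,4): flips 1 -> legal
(2,5): no bracket -> illegal
(3,0): flips 2 -> legal
(3,4): no bracket -> illegal
(4,2): flips 3 -> legal
(5,0): no bracket -> illegal
(5,1): flips 2 -> legal
(5,2): no bracket -> illegal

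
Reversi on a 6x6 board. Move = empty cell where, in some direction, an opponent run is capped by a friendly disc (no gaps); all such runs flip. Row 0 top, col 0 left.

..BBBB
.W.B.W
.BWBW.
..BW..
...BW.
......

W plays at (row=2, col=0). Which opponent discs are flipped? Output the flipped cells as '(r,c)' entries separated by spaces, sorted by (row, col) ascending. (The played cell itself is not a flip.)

Answer: (2,1)

Derivation:
Dir NW: edge -> no flip
Dir N: first cell '.' (not opp) -> no flip
Dir NE: first cell 'W' (not opp) -> no flip
Dir W: edge -> no flip
Dir E: opp run (2,1) capped by W -> flip
Dir SW: edge -> no flip
Dir S: first cell '.' (not opp) -> no flip
Dir SE: first cell '.' (not opp) -> no flip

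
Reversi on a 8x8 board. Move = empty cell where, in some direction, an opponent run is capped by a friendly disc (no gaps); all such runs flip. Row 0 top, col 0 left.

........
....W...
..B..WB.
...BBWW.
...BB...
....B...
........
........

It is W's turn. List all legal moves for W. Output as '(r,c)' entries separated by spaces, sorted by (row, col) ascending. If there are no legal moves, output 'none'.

Answer: (1,6) (1,7) (2,7) (3,2) (5,2) (5,3)

Derivation:
(1,1): no bracket -> illegal
(1,2): no bracket -> illegal
(1,3): no bracket -> illegal
(1,5): no bracket -> illegal
(1,6): flips 1 -> legal
(1,7): flips 1 -> legal
(2,1): no bracket -> illegal
(2,3): no bracket -> illegal
(2,4): no bracket -> illegal
(2,7): flips 1 -> legal
(3,1): no bracket -> illegal
(3,2): flips 2 -> legal
(3,7): no bracket -> illegal
(4,2): no bracket -> illegal
(4,5): no bracket -> illegal
(5,2): flips 2 -> legal
(5,3): flips 1 -> legal
(5,5): no bracket -> illegal
(6,3): no bracket -> illegal
(6,4): no bracket -> illegal
(6,5): no bracket -> illegal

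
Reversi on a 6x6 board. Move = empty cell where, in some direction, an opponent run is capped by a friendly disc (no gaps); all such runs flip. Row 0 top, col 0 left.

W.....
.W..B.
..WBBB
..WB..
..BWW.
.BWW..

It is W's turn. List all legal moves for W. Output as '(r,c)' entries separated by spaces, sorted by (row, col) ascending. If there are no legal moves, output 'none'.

(0,3): no bracket -> illegal
(0,4): no bracket -> illegal
(0,5): flips 2 -> legal
(1,2): no bracket -> illegal
(1,3): flips 2 -> legal
(1,5): no bracket -> illegal
(3,1): flips 1 -> legal
(3,4): flips 1 -> legal
(3,5): no bracket -> illegal
(4,0): no bracket -> illegal
(4,1): flips 1 -> legal
(5,0): flips 1 -> legal

Answer: (0,5) (1,3) (3,1) (3,4) (4,1) (5,0)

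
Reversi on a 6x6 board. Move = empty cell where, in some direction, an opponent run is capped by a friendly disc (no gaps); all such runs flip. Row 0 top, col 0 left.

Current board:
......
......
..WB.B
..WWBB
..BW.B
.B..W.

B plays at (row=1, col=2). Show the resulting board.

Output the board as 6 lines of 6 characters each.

Answer: ......
..B...
..BB.B
..BWBB
..BW.B
.B..W.

Derivation:
Place B at (1,2); scan 8 dirs for brackets.
Dir NW: first cell '.' (not opp) -> no flip
Dir N: first cell '.' (not opp) -> no flip
Dir NE: first cell '.' (not opp) -> no flip
Dir W: first cell '.' (not opp) -> no flip
Dir E: first cell '.' (not opp) -> no flip
Dir SW: first cell '.' (not opp) -> no flip
Dir S: opp run (2,2) (3,2) capped by B -> flip
Dir SE: first cell 'B' (not opp) -> no flip
All flips: (2,2) (3,2)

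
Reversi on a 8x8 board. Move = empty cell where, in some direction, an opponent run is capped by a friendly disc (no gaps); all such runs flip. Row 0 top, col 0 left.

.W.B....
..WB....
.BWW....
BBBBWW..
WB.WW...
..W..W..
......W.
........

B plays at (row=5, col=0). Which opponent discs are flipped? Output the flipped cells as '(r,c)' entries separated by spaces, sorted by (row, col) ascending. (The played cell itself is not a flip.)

Answer: (4,0)

Derivation:
Dir NW: edge -> no flip
Dir N: opp run (4,0) capped by B -> flip
Dir NE: first cell 'B' (not opp) -> no flip
Dir W: edge -> no flip
Dir E: first cell '.' (not opp) -> no flip
Dir SW: edge -> no flip
Dir S: first cell '.' (not opp) -> no flip
Dir SE: first cell '.' (not opp) -> no flip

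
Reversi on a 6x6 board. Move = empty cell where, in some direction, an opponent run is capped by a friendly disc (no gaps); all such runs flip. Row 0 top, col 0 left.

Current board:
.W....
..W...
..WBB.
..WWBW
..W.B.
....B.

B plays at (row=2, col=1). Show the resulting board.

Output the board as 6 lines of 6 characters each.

Place B at (2,1); scan 8 dirs for brackets.
Dir NW: first cell '.' (not opp) -> no flip
Dir N: first cell '.' (not opp) -> no flip
Dir NE: opp run (1,2), next='.' -> no flip
Dir W: first cell '.' (not opp) -> no flip
Dir E: opp run (2,2) capped by B -> flip
Dir SW: first cell '.' (not opp) -> no flip
Dir S: first cell '.' (not opp) -> no flip
Dir SE: opp run (3,2), next='.' -> no flip
All flips: (2,2)

Answer: .W....
..W...
.BBBB.
..WWBW
..W.B.
....B.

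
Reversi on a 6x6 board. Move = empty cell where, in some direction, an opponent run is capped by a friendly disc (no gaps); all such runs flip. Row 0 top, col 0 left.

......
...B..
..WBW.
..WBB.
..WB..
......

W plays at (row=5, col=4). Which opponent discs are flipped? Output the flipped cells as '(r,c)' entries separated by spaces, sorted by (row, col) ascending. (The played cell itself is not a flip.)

Answer: (4,3)

Derivation:
Dir NW: opp run (4,3) capped by W -> flip
Dir N: first cell '.' (not opp) -> no flip
Dir NE: first cell '.' (not opp) -> no flip
Dir W: first cell '.' (not opp) -> no flip
Dir E: first cell '.' (not opp) -> no flip
Dir SW: edge -> no flip
Dir S: edge -> no flip
Dir SE: edge -> no flip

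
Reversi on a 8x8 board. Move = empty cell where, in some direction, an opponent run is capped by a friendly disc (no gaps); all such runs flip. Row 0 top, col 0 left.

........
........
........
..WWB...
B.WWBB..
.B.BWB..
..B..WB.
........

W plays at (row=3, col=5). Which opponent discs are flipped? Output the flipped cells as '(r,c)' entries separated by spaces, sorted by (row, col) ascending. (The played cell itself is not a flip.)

Dir NW: first cell '.' (not opp) -> no flip
Dir N: first cell '.' (not opp) -> no flip
Dir NE: first cell '.' (not opp) -> no flip
Dir W: opp run (3,4) capped by W -> flip
Dir E: first cell '.' (not opp) -> no flip
Dir SW: opp run (4,4) (5,3) (6,2), next='.' -> no flip
Dir S: opp run (4,5) (5,5) capped by W -> flip
Dir SE: first cell '.' (not opp) -> no flip

Answer: (3,4) (4,5) (5,5)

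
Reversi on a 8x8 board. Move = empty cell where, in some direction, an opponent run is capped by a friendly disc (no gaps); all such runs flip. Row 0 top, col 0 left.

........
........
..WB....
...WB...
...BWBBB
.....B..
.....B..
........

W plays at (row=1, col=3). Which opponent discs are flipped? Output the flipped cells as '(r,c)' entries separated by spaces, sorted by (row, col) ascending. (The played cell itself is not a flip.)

Answer: (2,3)

Derivation:
Dir NW: first cell '.' (not opp) -> no flip
Dir N: first cell '.' (not opp) -> no flip
Dir NE: first cell '.' (not opp) -> no flip
Dir W: first cell '.' (not opp) -> no flip
Dir E: first cell '.' (not opp) -> no flip
Dir SW: first cell 'W' (not opp) -> no flip
Dir S: opp run (2,3) capped by W -> flip
Dir SE: first cell '.' (not opp) -> no flip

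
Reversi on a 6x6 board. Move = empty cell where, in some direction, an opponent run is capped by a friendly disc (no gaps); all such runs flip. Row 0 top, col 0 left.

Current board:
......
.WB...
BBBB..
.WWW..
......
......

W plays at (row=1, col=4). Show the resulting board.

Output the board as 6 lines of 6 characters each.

Answer: ......
.WB.W.
BBBW..
.WWW..
......
......

Derivation:
Place W at (1,4); scan 8 dirs for brackets.
Dir NW: first cell '.' (not opp) -> no flip
Dir N: first cell '.' (not opp) -> no flip
Dir NE: first cell '.' (not opp) -> no flip
Dir W: first cell '.' (not opp) -> no flip
Dir E: first cell '.' (not opp) -> no flip
Dir SW: opp run (2,3) capped by W -> flip
Dir S: first cell '.' (not opp) -> no flip
Dir SE: first cell '.' (not opp) -> no flip
All flips: (2,3)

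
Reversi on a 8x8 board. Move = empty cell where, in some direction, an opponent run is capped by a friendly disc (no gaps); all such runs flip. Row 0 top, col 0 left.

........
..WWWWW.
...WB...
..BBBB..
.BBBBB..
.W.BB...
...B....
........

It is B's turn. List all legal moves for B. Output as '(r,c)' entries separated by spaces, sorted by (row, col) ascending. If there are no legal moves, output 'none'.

Answer: (0,1) (0,2) (0,3) (0,4) (0,5) (0,6) (2,2) (6,0) (6,1)

Derivation:
(0,1): flips 2 -> legal
(0,2): flips 1 -> legal
(0,3): flips 2 -> legal
(0,4): flips 1 -> legal
(0,5): flips 2 -> legal
(0,6): flips 1 -> legal
(0,7): no bracket -> illegal
(1,1): no bracket -> illegal
(1,7): no bracket -> illegal
(2,1): no bracket -> illegal
(2,2): flips 1 -> legal
(2,5): no bracket -> illegal
(2,6): no bracket -> illegal
(2,7): no bracket -> illegal
(4,0): no bracket -> illegal
(5,0): no bracket -> illegal
(5,2): no bracket -> illegal
(6,0): flips 1 -> legal
(6,1): flips 1 -> legal
(6,2): no bracket -> illegal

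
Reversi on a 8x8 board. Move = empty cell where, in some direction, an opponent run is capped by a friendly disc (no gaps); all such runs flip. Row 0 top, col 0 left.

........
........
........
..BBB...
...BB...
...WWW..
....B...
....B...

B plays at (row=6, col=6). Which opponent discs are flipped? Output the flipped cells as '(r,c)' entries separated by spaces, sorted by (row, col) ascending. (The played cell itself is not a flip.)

Answer: (5,5)

Derivation:
Dir NW: opp run (5,5) capped by B -> flip
Dir N: first cell '.' (not opp) -> no flip
Dir NE: first cell '.' (not opp) -> no flip
Dir W: first cell '.' (not opp) -> no flip
Dir E: first cell '.' (not opp) -> no flip
Dir SW: first cell '.' (not opp) -> no flip
Dir S: first cell '.' (not opp) -> no flip
Dir SE: first cell '.' (not opp) -> no flip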